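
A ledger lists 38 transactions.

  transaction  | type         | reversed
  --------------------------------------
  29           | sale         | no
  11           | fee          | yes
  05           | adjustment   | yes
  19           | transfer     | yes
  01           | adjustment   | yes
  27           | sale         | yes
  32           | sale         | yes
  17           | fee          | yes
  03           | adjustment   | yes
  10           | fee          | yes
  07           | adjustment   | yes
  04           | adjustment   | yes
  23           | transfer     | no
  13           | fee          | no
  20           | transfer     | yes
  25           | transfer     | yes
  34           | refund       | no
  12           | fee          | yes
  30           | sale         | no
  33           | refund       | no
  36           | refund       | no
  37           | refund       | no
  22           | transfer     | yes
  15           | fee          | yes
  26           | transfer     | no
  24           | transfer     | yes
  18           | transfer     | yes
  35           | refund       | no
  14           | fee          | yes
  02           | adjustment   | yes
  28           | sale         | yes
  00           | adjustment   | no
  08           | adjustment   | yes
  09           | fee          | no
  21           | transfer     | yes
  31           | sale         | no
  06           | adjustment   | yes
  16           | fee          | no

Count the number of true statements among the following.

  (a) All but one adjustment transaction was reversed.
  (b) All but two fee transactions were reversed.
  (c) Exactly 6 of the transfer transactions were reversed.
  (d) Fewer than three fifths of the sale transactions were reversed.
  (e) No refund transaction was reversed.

3

(a) adjustment: |A| = 9, |A ∩ B| = 8; needs |A ∖ B| = 1 — true.
(b) fee: |A| = 9, |A ∩ B| = 6; needs |A ∖ B| = 2 — false.
(c) transfer: |A| = 9, |A ∩ B| = 7; needs |A ∩ B| = 6 — false.
(d) sale: |A| = 6, |A ∩ B| = 3; needs |A ∩ B| / |A| < 3/5 — true.
(e) refund: |A| = 5, |A ∩ B| = 0; needs A ∩ B = ∅ (|A ∩ B| = 0) — true.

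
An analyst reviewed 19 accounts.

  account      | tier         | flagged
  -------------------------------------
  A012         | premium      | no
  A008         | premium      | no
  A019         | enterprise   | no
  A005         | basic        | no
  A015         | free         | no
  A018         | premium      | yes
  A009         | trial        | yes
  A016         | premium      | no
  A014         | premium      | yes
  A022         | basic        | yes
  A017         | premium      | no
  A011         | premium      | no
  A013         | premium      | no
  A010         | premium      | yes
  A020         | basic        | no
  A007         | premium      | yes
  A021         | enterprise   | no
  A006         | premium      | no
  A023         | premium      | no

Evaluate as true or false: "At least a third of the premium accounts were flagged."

'At least a third of the premium accounts were flagged' holds iff |A ∩ B| / |A| ≥ 1/3.
A (the restrictor) = {A012, A008, A018, A016, A014, A017, A011, A013, A010, A007, A006, A023}, |A| = 12.
A ∩ B = {A018, A014, A010, A007}, so |A ∩ B| = 4.
A ∖ B = {A012, A008, A016, A017, A011, A013, A006, A023}, so |A ∖ B| = 8.
|A ∩ B|/|A| = 4/12, so the statement is true.

True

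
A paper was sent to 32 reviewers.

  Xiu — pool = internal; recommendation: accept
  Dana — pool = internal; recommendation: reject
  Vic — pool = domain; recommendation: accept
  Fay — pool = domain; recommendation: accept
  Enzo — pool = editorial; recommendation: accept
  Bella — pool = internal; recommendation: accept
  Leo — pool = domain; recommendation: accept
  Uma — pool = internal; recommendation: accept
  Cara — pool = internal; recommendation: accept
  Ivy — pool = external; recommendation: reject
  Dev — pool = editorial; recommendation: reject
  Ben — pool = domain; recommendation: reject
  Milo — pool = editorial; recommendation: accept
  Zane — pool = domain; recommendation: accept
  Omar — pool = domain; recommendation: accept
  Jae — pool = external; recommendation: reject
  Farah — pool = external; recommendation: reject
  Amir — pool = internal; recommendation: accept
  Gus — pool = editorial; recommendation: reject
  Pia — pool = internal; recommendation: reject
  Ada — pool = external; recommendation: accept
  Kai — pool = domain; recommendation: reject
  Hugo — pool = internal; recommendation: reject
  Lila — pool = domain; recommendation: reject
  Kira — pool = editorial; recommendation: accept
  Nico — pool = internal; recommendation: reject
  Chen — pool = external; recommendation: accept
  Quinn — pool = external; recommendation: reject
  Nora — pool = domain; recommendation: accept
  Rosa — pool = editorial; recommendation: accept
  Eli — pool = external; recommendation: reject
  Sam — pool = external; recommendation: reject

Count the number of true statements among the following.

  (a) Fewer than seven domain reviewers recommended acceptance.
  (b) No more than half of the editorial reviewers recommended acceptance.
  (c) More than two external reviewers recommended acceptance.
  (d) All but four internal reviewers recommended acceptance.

(a) domain: |A| = 9, |A ∩ B| = 6; needs |A ∩ B| < 7 — true.
(b) editorial: |A| = 6, |A ∩ B| = 4; needs |A ∩ B| ≤ |A ∖ B| — false.
(c) external: |A| = 8, |A ∩ B| = 2; needs |A ∩ B| > 2 — false.
(d) internal: |A| = 9, |A ∩ B| = 5; needs |A ∖ B| = 4 — true.

2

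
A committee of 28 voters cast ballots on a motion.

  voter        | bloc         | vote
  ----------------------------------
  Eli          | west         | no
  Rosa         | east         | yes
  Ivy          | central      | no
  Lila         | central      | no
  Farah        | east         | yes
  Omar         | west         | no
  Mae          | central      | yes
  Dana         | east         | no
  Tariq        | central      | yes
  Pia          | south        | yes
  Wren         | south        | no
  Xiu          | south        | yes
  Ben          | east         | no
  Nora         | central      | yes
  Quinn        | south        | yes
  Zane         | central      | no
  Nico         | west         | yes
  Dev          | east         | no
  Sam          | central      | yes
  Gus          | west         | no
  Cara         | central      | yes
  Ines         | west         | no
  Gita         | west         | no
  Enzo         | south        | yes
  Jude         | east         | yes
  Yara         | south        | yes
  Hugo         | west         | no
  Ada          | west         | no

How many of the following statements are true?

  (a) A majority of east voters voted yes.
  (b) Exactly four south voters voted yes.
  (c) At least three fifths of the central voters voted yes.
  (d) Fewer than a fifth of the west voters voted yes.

2

(a) east: |A| = 6, |A ∩ B| = 3; needs |A ∩ B| > |A ∖ B| — false.
(b) south: |A| = 6, |A ∩ B| = 5; needs |A ∩ B| = 4 — false.
(c) central: |A| = 8, |A ∩ B| = 5; needs |A ∩ B| / |A| ≥ 3/5 — true.
(d) west: |A| = 8, |A ∩ B| = 1; needs |A ∩ B| / |A| < 1/5 — true.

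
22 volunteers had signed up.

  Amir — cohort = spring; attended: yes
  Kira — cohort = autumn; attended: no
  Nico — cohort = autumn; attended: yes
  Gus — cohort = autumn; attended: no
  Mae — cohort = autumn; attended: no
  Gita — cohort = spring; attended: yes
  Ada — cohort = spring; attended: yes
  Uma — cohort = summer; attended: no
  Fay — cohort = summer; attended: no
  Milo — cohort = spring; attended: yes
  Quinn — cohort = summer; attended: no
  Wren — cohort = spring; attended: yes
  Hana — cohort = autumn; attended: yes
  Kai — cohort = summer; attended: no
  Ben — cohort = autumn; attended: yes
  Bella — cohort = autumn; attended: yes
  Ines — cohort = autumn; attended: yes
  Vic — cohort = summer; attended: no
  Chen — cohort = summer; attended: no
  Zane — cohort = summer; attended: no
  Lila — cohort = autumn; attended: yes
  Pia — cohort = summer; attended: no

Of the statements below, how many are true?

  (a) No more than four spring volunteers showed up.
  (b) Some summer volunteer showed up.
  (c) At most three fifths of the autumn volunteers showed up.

(a) spring: |A| = 5, |A ∩ B| = 5; needs |A ∩ B| ≤ 4 — false.
(b) summer: |A| = 8, |A ∩ B| = 0; needs A ∩ B ≠ ∅ (|A ∩ B| ≥ 1) — false.
(c) autumn: |A| = 9, |A ∩ B| = 6; needs |A ∩ B| / |A| ≤ 3/5 — false.

0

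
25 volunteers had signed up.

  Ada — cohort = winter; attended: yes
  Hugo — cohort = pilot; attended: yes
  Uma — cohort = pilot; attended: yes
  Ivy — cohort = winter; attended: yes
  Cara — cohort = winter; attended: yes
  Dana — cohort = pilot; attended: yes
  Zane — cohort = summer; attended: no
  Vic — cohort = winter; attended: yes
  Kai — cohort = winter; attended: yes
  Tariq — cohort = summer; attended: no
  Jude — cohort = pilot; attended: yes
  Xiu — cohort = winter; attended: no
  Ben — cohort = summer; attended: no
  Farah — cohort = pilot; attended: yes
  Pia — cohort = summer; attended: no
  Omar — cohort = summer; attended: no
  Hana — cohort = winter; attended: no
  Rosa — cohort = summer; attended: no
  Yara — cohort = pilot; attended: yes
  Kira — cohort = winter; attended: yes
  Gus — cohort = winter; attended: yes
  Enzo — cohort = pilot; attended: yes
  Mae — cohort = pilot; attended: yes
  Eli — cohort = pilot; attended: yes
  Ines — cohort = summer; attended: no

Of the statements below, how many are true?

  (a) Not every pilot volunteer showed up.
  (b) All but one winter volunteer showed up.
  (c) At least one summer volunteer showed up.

(a) pilot: |A| = 9, |A ∩ B| = 9; needs A ⊄ B (|A ∖ B| ≥ 1) — false.
(b) winter: |A| = 9, |A ∩ B| = 7; needs |A ∖ B| = 1 — false.
(c) summer: |A| = 7, |A ∩ B| = 0; needs A ∩ B ≠ ∅ (|A ∩ B| ≥ 1) — false.

0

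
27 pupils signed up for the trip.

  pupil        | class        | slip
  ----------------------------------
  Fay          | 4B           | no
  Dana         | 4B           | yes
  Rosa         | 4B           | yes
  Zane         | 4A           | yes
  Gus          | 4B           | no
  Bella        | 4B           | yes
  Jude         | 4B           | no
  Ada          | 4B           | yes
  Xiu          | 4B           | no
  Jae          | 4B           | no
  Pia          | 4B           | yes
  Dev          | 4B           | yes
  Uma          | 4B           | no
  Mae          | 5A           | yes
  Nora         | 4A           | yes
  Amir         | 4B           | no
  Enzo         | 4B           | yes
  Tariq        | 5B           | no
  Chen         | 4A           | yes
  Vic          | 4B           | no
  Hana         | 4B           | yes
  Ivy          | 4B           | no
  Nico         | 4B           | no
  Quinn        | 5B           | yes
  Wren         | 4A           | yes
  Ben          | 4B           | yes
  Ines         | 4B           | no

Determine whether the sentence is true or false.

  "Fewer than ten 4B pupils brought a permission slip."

True

Truth condition: |A ∩ B| < 10.
|A| = 20, |A ∩ B| = 9, |A ∖ B| = 11.
|A ∩ B| = 9, so the statement is true.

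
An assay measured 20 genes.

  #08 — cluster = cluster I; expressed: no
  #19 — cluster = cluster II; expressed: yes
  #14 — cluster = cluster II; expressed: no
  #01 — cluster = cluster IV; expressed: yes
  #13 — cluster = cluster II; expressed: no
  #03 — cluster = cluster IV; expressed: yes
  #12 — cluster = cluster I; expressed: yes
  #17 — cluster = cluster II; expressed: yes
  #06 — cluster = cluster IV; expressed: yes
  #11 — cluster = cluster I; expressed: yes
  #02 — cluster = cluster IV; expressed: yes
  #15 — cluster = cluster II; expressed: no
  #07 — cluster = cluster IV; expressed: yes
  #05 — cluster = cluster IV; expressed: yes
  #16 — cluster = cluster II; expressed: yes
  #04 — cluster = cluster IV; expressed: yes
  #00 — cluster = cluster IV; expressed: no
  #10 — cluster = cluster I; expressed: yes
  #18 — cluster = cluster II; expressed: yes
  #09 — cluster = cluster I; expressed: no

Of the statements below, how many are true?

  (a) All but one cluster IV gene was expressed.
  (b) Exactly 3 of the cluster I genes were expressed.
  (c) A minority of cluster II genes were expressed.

(a) cluster IV: |A| = 8, |A ∩ B| = 7; needs |A ∖ B| = 1 — true.
(b) cluster I: |A| = 5, |A ∩ B| = 3; needs |A ∩ B| = 3 — true.
(c) cluster II: |A| = 7, |A ∩ B| = 4; needs |A ∩ B| < |A ∖ B| — false.

2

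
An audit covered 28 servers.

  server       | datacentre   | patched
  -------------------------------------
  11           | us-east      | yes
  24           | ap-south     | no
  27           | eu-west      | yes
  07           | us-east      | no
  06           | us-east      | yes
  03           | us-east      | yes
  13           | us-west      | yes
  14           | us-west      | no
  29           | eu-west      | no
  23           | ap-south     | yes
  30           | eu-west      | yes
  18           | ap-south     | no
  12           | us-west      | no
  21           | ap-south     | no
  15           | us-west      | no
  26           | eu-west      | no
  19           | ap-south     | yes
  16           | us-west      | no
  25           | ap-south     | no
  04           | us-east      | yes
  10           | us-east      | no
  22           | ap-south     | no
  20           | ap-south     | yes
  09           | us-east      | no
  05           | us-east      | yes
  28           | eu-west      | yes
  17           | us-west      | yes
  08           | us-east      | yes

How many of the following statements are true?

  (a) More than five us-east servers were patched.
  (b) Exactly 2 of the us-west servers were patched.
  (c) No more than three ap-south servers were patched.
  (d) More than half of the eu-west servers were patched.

4

(a) us-east: |A| = 9, |A ∩ B| = 6; needs |A ∩ B| > 5 — true.
(b) us-west: |A| = 6, |A ∩ B| = 2; needs |A ∩ B| = 2 — true.
(c) ap-south: |A| = 8, |A ∩ B| = 3; needs |A ∩ B| ≤ 3 — true.
(d) eu-west: |A| = 5, |A ∩ B| = 3; needs |A ∩ B| > |A ∖ B| — true.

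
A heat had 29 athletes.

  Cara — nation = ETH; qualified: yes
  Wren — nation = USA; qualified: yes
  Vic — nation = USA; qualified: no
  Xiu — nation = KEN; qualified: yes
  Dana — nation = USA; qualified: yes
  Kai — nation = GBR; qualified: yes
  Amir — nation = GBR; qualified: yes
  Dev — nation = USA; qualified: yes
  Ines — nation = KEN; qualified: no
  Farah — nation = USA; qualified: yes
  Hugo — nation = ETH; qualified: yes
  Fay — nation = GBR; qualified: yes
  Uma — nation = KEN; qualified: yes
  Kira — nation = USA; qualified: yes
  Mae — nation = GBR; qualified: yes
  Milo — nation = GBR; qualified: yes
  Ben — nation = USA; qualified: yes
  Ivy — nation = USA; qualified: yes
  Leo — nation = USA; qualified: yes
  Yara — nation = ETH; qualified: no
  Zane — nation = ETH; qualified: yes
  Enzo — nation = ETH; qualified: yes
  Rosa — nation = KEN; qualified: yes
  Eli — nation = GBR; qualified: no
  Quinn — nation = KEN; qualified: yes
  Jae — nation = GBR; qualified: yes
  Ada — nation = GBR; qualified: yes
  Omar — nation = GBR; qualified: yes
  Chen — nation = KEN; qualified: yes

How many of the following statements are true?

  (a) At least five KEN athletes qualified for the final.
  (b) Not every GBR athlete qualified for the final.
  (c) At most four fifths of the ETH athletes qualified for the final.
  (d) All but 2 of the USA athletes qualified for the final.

(a) KEN: |A| = 6, |A ∩ B| = 5; needs |A ∩ B| ≥ 5 — true.
(b) GBR: |A| = 9, |A ∩ B| = 8; needs A ⊄ B (|A ∖ B| ≥ 1) — true.
(c) ETH: |A| = 5, |A ∩ B| = 4; needs |A ∩ B| / |A| ≤ 4/5 — true.
(d) USA: |A| = 9, |A ∩ B| = 8; needs |A ∖ B| = 2 — false.

3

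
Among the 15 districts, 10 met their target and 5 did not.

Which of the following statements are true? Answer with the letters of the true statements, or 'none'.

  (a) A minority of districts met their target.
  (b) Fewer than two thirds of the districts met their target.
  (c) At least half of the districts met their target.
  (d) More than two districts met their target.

|A| = 15, |A ∩ B| = 10, |A ∖ B| = 5.
(a) |A ∩ B| < |A ∖ B|: fails.
(b) |A ∩ B| / |A| < 2/3: fails.
(c) |A ∩ B| ≥ |A ∖ B|: holds.
(d) |A ∩ B| > 2: holds.

(c), (d)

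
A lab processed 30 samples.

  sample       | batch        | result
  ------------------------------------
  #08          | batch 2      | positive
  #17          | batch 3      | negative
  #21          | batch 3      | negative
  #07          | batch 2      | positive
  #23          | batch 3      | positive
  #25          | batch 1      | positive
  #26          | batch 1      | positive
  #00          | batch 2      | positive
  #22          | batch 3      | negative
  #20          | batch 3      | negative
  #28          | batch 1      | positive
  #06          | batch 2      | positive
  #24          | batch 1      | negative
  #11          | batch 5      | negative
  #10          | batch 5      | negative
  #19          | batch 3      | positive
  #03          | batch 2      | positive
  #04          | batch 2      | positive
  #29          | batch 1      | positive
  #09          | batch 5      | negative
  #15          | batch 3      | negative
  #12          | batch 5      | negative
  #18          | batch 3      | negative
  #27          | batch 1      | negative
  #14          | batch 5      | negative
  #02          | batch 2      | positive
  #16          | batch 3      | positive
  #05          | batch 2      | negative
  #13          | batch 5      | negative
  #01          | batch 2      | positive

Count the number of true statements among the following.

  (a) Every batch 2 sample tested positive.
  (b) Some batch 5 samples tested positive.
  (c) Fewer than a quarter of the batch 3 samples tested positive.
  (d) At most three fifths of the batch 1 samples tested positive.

(a) batch 2: |A| = 9, |A ∩ B| = 8; needs A ⊆ B, i.e. every element of A is in B (|A ∖ B| = 0) — false.
(b) batch 5: |A| = 6, |A ∩ B| = 0; needs A ∩ B ≠ ∅ (|A ∩ B| ≥ 1) — false.
(c) batch 3: |A| = 9, |A ∩ B| = 3; needs |A ∩ B| / |A| < 1/4 — false.
(d) batch 1: |A| = 6, |A ∩ B| = 4; needs |A ∩ B| / |A| ≤ 3/5 — false.

0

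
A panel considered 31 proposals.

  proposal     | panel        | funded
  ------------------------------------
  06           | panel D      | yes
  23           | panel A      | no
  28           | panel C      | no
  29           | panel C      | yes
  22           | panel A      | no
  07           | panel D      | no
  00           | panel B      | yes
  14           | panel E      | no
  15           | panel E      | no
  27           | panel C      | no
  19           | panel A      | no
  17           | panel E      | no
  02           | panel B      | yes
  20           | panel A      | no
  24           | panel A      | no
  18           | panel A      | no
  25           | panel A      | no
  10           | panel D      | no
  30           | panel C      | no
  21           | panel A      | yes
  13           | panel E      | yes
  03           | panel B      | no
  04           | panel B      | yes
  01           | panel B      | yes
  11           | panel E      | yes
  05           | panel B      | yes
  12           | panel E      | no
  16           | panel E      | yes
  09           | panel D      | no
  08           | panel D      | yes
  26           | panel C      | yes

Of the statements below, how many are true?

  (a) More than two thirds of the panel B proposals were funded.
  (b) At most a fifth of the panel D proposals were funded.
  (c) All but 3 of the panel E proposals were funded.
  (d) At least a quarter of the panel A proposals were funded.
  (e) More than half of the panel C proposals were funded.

1

(a) panel B: |A| = 6, |A ∩ B| = 5; needs |A ∩ B| / |A| > 2/3 — true.
(b) panel D: |A| = 5, |A ∩ B| = 2; needs |A ∩ B| / |A| ≤ 1/5 — false.
(c) panel E: |A| = 7, |A ∩ B| = 3; needs |A ∖ B| = 3 — false.
(d) panel A: |A| = 8, |A ∩ B| = 1; needs |A ∩ B| / |A| ≥ 1/4 — false.
(e) panel C: |A| = 5, |A ∩ B| = 2; needs |A ∩ B| > |A ∖ B| — false.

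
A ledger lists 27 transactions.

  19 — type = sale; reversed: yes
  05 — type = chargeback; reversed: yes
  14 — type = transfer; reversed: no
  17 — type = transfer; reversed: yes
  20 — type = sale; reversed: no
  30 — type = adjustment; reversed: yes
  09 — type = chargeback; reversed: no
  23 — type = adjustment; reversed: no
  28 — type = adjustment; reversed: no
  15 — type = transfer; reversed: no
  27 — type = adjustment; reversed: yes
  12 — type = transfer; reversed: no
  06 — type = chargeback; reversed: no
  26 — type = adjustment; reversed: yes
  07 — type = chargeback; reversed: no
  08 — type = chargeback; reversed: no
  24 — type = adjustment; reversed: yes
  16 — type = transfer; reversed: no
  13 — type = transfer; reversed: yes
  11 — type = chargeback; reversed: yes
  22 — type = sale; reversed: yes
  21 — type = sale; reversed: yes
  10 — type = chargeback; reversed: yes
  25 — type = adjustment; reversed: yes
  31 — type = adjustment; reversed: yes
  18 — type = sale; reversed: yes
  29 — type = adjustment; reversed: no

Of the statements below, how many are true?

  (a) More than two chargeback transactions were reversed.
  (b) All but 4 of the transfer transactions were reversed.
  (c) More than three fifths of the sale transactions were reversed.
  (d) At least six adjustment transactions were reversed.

(a) chargeback: |A| = 7, |A ∩ B| = 3; needs |A ∩ B| > 2 — true.
(b) transfer: |A| = 6, |A ∩ B| = 2; needs |A ∖ B| = 4 — true.
(c) sale: |A| = 5, |A ∩ B| = 4; needs |A ∩ B| / |A| > 3/5 — true.
(d) adjustment: |A| = 9, |A ∩ B| = 6; needs |A ∩ B| ≥ 6 — true.

4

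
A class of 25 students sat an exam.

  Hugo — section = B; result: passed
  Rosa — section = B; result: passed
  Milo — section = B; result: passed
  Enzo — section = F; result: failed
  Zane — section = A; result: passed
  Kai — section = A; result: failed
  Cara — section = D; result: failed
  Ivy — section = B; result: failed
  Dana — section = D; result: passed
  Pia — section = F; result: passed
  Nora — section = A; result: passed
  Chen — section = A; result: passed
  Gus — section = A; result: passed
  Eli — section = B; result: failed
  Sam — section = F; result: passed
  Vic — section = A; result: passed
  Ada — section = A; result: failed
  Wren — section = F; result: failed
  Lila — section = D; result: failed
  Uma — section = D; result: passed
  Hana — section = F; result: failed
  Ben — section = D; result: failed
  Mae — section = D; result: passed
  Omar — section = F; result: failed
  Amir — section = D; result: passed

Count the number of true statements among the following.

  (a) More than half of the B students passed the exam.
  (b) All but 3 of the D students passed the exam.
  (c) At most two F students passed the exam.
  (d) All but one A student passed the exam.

(a) B: |A| = 5, |A ∩ B| = 3; needs |A ∩ B| > |A ∖ B| — true.
(b) D: |A| = 7, |A ∩ B| = 4; needs |A ∖ B| = 3 — true.
(c) F: |A| = 6, |A ∩ B| = 2; needs |A ∩ B| ≤ 2 — true.
(d) A: |A| = 7, |A ∩ B| = 5; needs |A ∖ B| = 1 — false.

3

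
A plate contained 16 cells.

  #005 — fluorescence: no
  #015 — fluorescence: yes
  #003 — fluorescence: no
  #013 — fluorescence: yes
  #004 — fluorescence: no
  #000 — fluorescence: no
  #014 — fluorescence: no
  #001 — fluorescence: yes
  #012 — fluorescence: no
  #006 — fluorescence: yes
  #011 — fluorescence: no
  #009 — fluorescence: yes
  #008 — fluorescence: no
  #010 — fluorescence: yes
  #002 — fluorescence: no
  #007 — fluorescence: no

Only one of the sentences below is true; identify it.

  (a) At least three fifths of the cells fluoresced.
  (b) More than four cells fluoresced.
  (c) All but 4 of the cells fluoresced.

(b)

|A| = 16, |A ∩ B| = 6, |A ∖ B| = 10.
(a) requires |A ∩ B| / |A| ≥ 3/5: false.
(b) requires |A ∩ B| > 4: true.
(c) requires |A ∖ B| = 4: false.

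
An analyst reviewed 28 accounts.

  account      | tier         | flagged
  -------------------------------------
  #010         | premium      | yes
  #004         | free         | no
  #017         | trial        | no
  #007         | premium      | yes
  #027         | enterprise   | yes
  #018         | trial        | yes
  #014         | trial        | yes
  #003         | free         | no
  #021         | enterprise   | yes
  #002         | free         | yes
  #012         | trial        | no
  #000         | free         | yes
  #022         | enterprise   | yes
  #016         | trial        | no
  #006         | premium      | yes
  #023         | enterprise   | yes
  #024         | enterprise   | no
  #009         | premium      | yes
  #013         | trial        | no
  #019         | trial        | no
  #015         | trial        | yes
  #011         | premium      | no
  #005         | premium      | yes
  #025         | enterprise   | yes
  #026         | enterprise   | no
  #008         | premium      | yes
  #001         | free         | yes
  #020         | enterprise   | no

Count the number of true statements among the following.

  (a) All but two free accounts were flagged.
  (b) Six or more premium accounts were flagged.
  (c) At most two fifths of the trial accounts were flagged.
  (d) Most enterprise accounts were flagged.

(a) free: |A| = 5, |A ∩ B| = 3; needs |A ∖ B| = 2 — true.
(b) premium: |A| = 7, |A ∩ B| = 6; needs |A ∩ B| ≥ 6 — true.
(c) trial: |A| = 8, |A ∩ B| = 3; needs |A ∩ B| / |A| ≤ 2/5 — true.
(d) enterprise: |A| = 8, |A ∩ B| = 5; needs |A ∩ B| > |A ∖ B| — true.

4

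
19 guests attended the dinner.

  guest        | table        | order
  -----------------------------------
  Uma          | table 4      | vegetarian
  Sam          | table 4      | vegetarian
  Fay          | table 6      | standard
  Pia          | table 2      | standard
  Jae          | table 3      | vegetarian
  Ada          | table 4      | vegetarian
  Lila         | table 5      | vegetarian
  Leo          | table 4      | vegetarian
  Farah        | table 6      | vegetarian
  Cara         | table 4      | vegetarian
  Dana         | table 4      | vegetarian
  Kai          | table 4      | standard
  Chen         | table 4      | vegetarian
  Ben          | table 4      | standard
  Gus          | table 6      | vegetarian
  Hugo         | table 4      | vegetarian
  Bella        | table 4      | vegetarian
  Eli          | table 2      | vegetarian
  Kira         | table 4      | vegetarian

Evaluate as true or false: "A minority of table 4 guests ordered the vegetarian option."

The determiner here denotes the relation: |A ∩ B| < |A ∖ B|.
A (the restrictor) = {Uma, Sam, Ada, Leo, Cara, Dana, Kai, Chen, Ben, Hugo, Bella, Kira}, |A| = 12.
A ∩ B = {Uma, Sam, Ada, Leo, Cara, Dana, Chen, Hugo, Bella, Kira}, so |A ∩ B| = 10.
A ∖ B = {Kai, Ben}, so |A ∖ B| = 2.
10 > 2, so the statement is false.

False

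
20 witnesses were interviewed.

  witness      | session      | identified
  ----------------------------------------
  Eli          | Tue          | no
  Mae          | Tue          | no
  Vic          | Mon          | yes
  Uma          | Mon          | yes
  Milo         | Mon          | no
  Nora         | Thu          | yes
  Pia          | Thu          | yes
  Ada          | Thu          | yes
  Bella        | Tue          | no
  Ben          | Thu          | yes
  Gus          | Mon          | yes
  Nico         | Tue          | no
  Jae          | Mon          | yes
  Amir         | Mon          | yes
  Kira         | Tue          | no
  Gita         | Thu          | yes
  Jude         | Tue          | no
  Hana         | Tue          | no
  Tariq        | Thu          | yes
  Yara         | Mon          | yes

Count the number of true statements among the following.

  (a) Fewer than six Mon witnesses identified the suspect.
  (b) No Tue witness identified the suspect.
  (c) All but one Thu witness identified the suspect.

1

(a) Mon: |A| = 7, |A ∩ B| = 6; needs |A ∩ B| < 6 — false.
(b) Tue: |A| = 7, |A ∩ B| = 0; needs A ∩ B = ∅ (|A ∩ B| = 0) — true.
(c) Thu: |A| = 6, |A ∩ B| = 6; needs |A ∖ B| = 1 — false.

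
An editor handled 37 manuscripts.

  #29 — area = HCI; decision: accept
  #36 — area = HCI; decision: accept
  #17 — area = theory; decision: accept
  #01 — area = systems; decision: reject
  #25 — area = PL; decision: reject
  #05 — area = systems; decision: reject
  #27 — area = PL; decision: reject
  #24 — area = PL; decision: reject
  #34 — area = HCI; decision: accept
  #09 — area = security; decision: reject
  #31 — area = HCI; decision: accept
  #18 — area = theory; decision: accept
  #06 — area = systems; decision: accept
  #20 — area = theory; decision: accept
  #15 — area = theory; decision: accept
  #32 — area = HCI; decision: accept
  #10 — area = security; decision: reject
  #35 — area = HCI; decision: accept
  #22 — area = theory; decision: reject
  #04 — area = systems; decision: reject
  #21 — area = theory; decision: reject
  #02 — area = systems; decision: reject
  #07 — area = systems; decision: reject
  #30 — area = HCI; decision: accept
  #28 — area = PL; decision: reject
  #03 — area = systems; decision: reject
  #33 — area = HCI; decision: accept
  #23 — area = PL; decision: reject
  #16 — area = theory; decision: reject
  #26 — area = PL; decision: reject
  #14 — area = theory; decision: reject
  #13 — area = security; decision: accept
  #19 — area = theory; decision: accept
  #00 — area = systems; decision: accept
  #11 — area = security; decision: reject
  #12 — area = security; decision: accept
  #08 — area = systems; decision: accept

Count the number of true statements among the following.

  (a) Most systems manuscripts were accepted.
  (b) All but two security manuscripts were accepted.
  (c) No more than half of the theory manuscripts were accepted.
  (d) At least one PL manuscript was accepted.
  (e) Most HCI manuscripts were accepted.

(a) systems: |A| = 9, |A ∩ B| = 3; needs |A ∩ B| > |A ∖ B| — false.
(b) security: |A| = 5, |A ∩ B| = 2; needs |A ∖ B| = 2 — false.
(c) theory: |A| = 9, |A ∩ B| = 5; needs |A ∩ B| ≤ |A ∖ B| — false.
(d) PL: |A| = 6, |A ∩ B| = 0; needs A ∩ B ≠ ∅ (|A ∩ B| ≥ 1) — false.
(e) HCI: |A| = 8, |A ∩ B| = 8; needs |A ∩ B| > |A ∖ B| — true.

1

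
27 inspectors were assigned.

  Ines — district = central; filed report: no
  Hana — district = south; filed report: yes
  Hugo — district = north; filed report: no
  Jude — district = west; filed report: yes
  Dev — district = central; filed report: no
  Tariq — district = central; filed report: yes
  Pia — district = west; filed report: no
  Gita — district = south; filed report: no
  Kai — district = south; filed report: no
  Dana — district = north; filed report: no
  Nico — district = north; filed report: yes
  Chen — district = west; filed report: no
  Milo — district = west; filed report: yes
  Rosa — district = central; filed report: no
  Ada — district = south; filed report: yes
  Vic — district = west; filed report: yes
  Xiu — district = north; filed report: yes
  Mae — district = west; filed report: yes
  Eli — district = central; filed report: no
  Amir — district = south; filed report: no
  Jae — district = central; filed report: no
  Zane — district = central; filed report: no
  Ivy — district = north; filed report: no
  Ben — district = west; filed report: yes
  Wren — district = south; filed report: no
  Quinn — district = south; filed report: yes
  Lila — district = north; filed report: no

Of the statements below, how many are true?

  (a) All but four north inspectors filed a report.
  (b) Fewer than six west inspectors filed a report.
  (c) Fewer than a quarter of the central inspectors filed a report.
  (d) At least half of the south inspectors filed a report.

(a) north: |A| = 6, |A ∩ B| = 2; needs |A ∖ B| = 4 — true.
(b) west: |A| = 7, |A ∩ B| = 5; needs |A ∩ B| < 6 — true.
(c) central: |A| = 7, |A ∩ B| = 1; needs |A ∩ B| / |A| < 1/4 — true.
(d) south: |A| = 7, |A ∩ B| = 3; needs |A ∩ B| ≥ |A ∖ B| — false.

3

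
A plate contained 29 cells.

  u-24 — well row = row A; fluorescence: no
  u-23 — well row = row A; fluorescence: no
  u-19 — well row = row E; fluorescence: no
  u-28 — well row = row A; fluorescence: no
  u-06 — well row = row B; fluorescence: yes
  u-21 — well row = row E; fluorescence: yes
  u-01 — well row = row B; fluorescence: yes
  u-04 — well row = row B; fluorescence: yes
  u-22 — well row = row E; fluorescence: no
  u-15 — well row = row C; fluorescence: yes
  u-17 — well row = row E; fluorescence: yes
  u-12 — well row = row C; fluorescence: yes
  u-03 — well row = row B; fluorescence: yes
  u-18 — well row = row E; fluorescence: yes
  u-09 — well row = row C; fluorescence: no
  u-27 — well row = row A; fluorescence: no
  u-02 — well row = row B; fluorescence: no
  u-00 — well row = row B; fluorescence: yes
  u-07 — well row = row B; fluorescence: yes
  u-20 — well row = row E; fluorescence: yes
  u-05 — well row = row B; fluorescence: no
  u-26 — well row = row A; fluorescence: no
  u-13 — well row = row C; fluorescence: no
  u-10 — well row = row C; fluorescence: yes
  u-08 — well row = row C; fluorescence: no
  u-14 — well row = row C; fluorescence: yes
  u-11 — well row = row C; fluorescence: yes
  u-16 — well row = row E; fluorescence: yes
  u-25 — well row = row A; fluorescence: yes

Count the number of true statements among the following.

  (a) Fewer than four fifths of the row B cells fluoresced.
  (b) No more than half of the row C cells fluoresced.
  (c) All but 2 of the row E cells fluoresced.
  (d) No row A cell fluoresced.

(a) row B: |A| = 8, |A ∩ B| = 6; needs |A ∩ B| / |A| < 4/5 — true.
(b) row C: |A| = 8, |A ∩ B| = 5; needs |A ∩ B| ≤ |A ∖ B| — false.
(c) row E: |A| = 7, |A ∩ B| = 5; needs |A ∖ B| = 2 — true.
(d) row A: |A| = 6, |A ∩ B| = 1; needs A ∩ B = ∅ (|A ∩ B| = 0) — false.

2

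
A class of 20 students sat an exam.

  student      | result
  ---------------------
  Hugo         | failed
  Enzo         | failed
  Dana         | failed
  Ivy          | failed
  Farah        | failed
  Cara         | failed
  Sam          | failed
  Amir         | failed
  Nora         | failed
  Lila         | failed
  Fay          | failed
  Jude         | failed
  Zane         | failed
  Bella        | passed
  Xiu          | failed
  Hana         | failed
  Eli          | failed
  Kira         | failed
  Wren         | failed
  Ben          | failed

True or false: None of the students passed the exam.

False

The determiner here denotes the relation: A ∩ B = ∅ (|A ∩ B| = 0).
|A| = 20, |A ∩ B| = 1, |A ∖ B| = 19.
So the statement is false.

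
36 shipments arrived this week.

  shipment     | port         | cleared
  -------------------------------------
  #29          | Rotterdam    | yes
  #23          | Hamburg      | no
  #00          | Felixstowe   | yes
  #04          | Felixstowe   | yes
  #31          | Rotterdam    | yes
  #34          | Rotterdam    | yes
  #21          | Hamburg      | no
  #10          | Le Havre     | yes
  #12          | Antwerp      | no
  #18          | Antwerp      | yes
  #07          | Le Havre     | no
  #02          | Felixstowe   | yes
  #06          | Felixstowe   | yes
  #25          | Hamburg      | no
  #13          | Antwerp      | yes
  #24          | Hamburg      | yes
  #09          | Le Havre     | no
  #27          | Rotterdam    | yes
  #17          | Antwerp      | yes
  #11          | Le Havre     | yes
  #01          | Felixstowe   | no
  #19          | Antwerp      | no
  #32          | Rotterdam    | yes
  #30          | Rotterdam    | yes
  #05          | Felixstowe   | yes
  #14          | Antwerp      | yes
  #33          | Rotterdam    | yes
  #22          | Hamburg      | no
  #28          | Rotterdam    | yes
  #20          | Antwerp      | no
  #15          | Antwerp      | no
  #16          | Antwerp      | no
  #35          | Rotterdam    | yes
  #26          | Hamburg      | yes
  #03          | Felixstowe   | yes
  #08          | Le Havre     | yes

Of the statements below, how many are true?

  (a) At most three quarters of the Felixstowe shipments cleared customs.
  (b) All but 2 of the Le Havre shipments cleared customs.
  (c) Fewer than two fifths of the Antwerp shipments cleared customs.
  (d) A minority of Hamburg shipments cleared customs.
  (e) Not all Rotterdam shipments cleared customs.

2

(a) Felixstowe: |A| = 7, |A ∩ B| = 6; needs |A ∩ B| / |A| ≤ 3/4 — false.
(b) Le Havre: |A| = 5, |A ∩ B| = 3; needs |A ∖ B| = 2 — true.
(c) Antwerp: |A| = 9, |A ∩ B| = 4; needs |A ∩ B| / |A| < 2/5 — false.
(d) Hamburg: |A| = 6, |A ∩ B| = 2; needs |A ∩ B| < |A ∖ B| — true.
(e) Rotterdam: |A| = 9, |A ∩ B| = 9; needs A ⊄ B (|A ∖ B| ≥ 1) — false.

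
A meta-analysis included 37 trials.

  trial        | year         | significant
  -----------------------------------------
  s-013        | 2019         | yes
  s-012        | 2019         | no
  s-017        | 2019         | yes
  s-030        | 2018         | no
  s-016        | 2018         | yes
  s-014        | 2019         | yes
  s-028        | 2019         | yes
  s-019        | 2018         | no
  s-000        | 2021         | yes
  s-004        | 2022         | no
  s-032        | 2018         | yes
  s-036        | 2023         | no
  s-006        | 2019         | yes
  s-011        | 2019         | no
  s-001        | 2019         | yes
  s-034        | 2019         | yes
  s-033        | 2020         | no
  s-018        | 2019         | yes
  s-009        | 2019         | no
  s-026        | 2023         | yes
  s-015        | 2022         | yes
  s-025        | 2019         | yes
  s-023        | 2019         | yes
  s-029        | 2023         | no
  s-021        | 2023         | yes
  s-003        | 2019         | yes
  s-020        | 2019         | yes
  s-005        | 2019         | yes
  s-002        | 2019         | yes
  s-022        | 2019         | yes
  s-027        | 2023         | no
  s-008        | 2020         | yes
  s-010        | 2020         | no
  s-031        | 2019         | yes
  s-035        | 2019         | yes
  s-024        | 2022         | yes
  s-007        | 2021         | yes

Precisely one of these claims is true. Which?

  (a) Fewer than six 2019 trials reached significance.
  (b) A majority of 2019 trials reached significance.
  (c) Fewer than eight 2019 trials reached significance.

(b)

|A| = 20, |A ∩ B| = 17, |A ∖ B| = 3.
(a) requires |A ∩ B| < 6: false.
(b) requires |A ∩ B| > |A ∖ B|: true.
(c) requires |A ∩ B| < 8: false.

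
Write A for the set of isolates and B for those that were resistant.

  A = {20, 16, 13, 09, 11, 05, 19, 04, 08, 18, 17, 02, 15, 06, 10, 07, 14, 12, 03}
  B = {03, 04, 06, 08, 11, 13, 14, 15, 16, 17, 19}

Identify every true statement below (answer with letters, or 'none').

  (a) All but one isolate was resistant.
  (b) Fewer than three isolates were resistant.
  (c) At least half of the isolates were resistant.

(c)

|A| = 19, |A ∩ B| = 11, |A ∖ B| = 8.
(a) |A ∖ B| = 1: fails.
(b) |A ∩ B| < 3: fails.
(c) |A ∩ B| ≥ |A ∖ B|: holds.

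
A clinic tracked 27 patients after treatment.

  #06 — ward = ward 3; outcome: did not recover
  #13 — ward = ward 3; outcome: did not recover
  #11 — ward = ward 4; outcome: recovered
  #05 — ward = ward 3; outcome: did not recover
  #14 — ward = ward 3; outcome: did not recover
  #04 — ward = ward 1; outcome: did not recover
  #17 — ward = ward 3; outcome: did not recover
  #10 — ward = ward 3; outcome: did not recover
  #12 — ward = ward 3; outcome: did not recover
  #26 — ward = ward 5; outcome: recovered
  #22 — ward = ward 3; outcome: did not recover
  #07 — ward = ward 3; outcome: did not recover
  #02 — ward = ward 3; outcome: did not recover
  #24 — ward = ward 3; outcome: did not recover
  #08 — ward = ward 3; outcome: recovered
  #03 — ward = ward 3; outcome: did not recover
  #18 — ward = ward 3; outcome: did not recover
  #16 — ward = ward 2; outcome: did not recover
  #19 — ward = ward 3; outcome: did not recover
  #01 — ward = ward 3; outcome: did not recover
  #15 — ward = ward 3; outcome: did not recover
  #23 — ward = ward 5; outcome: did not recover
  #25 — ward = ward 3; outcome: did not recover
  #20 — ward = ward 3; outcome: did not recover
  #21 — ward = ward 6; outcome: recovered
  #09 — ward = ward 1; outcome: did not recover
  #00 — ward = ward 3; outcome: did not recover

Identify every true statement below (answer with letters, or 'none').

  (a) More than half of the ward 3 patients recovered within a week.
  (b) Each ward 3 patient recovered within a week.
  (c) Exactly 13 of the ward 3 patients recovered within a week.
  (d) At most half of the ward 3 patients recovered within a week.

(d)

|A| = 20, |A ∩ B| = 1, |A ∖ B| = 19.
(a) |A ∩ B| > |A ∖ B|: fails.
(b) A ⊆ B, i.e. every element of A is in B (|A ∖ B| = 0): fails.
(c) |A ∩ B| = 13: fails.
(d) |A ∩ B| ≤ |A ∖ B|: holds.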